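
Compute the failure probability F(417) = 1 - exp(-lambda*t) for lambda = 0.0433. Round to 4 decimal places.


lambda = 0.0433, t = 417
lambda * t = 18.0561
exp(-18.0561) = 0.0
F(t) = 1 - 0.0
F(t) = 1.0

1.0


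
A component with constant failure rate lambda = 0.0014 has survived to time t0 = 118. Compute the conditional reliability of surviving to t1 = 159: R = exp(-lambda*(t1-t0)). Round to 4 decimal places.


lambda = 0.0014
t0 = 118, t1 = 159
t1 - t0 = 41
lambda * (t1-t0) = 0.0014 * 41 = 0.0574
R = exp(-0.0574)
R = 0.9442

0.9442


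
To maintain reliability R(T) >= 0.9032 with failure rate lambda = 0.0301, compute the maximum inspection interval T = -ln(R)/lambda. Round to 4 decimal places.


R_target = 0.9032
lambda = 0.0301
-ln(0.9032) = 0.1018
T = 0.1018 / 0.0301
T = 3.3824

3.3824


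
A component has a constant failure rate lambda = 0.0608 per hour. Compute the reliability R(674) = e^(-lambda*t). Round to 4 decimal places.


lambda = 0.0608
t = 674
lambda * t = 40.9792
R(t) = e^(-40.9792)
R(t) = 0.0

0.0


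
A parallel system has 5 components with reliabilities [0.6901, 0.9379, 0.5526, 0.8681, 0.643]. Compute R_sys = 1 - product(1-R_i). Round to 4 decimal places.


Components: [0.6901, 0.9379, 0.5526, 0.8681, 0.643]
(1 - 0.6901) = 0.3099, running product = 0.3099
(1 - 0.9379) = 0.0621, running product = 0.0192
(1 - 0.5526) = 0.4474, running product = 0.0086
(1 - 0.8681) = 0.1319, running product = 0.0011
(1 - 0.643) = 0.357, running product = 0.0004
Product of (1-R_i) = 0.0004
R_sys = 1 - 0.0004 = 0.9996

0.9996


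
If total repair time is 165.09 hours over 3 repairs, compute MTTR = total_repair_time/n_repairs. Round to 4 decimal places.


total_repair_time = 165.09
n_repairs = 3
MTTR = 165.09 / 3
MTTR = 55.03

55.03


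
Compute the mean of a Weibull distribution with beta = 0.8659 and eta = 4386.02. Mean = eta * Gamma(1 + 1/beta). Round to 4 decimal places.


beta = 0.8659, eta = 4386.02
1/beta = 1.1549
1 + 1/beta = 2.1549
Gamma(2.1549) = 1.0757
Mean = 4386.02 * 1.0757
Mean = 4718.0377

4718.0377


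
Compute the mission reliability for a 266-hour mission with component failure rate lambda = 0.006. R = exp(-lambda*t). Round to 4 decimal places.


lambda = 0.006
mission_time = 266
lambda * t = 0.006 * 266 = 1.596
R = exp(-1.596)
R = 0.2027

0.2027


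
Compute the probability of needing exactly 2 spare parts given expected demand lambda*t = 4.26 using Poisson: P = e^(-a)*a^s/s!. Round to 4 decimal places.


a = 4.26, s = 2
e^(-a) = e^(-4.26) = 0.0141
a^s = 4.26^2 = 18.1476
s! = 2
P = 0.0141 * 18.1476 / 2
P = 0.1281

0.1281


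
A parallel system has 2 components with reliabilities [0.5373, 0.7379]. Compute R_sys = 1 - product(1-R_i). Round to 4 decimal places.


Components: [0.5373, 0.7379]
(1 - 0.5373) = 0.4627, running product = 0.4627
(1 - 0.7379) = 0.2621, running product = 0.1213
Product of (1-R_i) = 0.1213
R_sys = 1 - 0.1213 = 0.8787

0.8787


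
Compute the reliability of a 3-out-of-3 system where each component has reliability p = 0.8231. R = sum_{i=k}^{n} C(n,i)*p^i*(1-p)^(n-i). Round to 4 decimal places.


k = 3, n = 3, p = 0.8231
i=3: C(3,3)=1 * 0.8231^3 * 0.1769^0 = 0.5576
R = sum of terms = 0.5576

0.5576


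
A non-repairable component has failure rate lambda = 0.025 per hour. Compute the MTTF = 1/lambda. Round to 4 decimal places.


lambda = 0.025
MTTF = 1 / 0.025
MTTF = 40.0

40.0


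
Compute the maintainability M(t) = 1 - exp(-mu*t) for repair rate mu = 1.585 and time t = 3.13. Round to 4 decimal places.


mu = 1.585, t = 3.13
mu * t = 1.585 * 3.13 = 4.961
exp(-4.961) = 0.007
M(t) = 1 - 0.007
M(t) = 0.993

0.993


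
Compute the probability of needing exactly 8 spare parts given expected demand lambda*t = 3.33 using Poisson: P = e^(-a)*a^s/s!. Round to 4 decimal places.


a = 3.33, s = 8
e^(-a) = e^(-3.33) = 0.0358
a^s = 3.33^8 = 15120.0723
s! = 40320
P = 0.0358 * 15120.0723 / 40320
P = 0.0134

0.0134


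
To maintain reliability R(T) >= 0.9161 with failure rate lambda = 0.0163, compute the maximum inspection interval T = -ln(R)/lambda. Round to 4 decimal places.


R_target = 0.9161
lambda = 0.0163
-ln(0.9161) = 0.0876
T = 0.0876 / 0.0163
T = 5.3761

5.3761


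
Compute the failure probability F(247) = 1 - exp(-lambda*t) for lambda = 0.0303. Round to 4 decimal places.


lambda = 0.0303, t = 247
lambda * t = 7.4841
exp(-7.4841) = 0.0006
F(t) = 1 - 0.0006
F(t) = 0.9994

0.9994


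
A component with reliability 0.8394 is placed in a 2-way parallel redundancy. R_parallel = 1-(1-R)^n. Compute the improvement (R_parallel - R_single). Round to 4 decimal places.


R_single = 0.8394, n = 2
1 - R_single = 0.1606
(1 - R_single)^n = 0.1606^2 = 0.0258
R_parallel = 1 - 0.0258 = 0.9742
Improvement = 0.9742 - 0.8394
Improvement = 0.1348

0.1348


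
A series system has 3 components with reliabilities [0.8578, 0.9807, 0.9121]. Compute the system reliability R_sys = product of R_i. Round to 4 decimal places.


Components: [0.8578, 0.9807, 0.9121]
After component 1 (R=0.8578): product = 0.8578
After component 2 (R=0.9807): product = 0.8412
After component 3 (R=0.9121): product = 0.7673
R_sys = 0.7673

0.7673


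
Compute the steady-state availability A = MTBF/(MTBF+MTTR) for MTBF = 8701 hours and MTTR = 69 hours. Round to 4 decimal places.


MTBF = 8701
MTTR = 69
MTBF + MTTR = 8770
A = 8701 / 8770
A = 0.9921

0.9921


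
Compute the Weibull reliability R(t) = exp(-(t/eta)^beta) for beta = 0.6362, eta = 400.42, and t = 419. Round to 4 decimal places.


beta = 0.6362, eta = 400.42, t = 419
t/eta = 419 / 400.42 = 1.0464
(t/eta)^beta = 1.0464^0.6362 = 1.0293
R(t) = exp(-1.0293)
R(t) = 0.3573

0.3573


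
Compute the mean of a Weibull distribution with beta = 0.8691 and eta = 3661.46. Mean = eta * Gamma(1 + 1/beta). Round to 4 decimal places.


beta = 0.8691, eta = 3661.46
1/beta = 1.1506
1 + 1/beta = 2.1506
Gamma(2.1506) = 1.0733
Mean = 3661.46 * 1.0733
Mean = 3929.9826

3929.9826


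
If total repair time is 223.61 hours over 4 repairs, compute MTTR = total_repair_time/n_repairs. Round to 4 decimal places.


total_repair_time = 223.61
n_repairs = 4
MTTR = 223.61 / 4
MTTR = 55.9025

55.9025


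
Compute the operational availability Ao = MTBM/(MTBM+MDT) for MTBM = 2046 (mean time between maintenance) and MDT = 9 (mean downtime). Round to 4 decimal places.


MTBM = 2046
MDT = 9
MTBM + MDT = 2055
Ao = 2046 / 2055
Ao = 0.9956

0.9956


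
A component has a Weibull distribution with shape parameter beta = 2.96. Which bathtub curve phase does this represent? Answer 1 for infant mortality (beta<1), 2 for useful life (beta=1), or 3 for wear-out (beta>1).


beta = 2.96
Compare beta to 1:
beta < 1 => infant mortality (phase 1)
beta = 1 => useful life (phase 2)
beta > 1 => wear-out (phase 3)
Since beta = 2.96, this is wear-out (increasing failure rate)
Phase = 3

3


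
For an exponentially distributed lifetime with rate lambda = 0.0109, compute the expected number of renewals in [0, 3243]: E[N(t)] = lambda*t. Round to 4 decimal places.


lambda = 0.0109
t = 3243
E[N(t)] = lambda * t
E[N(t)] = 0.0109 * 3243
E[N(t)] = 35.3487

35.3487


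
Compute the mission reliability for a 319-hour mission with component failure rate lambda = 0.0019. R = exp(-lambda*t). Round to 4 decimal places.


lambda = 0.0019
mission_time = 319
lambda * t = 0.0019 * 319 = 0.6061
R = exp(-0.6061)
R = 0.5455

0.5455


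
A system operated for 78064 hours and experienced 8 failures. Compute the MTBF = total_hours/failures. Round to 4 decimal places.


total_hours = 78064
failures = 8
MTBF = 78064 / 8
MTBF = 9758.0

9758.0


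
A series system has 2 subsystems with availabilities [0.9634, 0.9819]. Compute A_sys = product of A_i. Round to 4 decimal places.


Subsystems: [0.9634, 0.9819]
After subsystem 1 (A=0.9634): product = 0.9634
After subsystem 2 (A=0.9819): product = 0.946
A_sys = 0.946

0.946


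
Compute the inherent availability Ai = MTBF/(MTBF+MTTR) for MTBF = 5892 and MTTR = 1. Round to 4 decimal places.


MTBF = 5892
MTTR = 1
MTBF + MTTR = 5893
Ai = 5892 / 5893
Ai = 0.9998

0.9998


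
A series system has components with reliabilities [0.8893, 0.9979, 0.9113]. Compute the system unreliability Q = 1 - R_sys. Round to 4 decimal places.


Components: [0.8893, 0.9979, 0.9113]
After component 1: product = 0.8893
After component 2: product = 0.8874
After component 3: product = 0.8087
R_sys = 0.8087
Q = 1 - 0.8087 = 0.1913

0.1913


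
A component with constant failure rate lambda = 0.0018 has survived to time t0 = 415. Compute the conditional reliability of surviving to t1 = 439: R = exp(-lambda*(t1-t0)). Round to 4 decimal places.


lambda = 0.0018
t0 = 415, t1 = 439
t1 - t0 = 24
lambda * (t1-t0) = 0.0018 * 24 = 0.0432
R = exp(-0.0432)
R = 0.9577

0.9577


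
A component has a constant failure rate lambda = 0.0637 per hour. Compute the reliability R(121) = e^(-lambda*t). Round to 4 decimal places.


lambda = 0.0637
t = 121
lambda * t = 7.7077
R(t) = e^(-7.7077)
R(t) = 0.0004

0.0004


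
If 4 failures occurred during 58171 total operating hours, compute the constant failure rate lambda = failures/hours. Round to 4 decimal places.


failures = 4
total_hours = 58171
lambda = 4 / 58171
lambda = 0.0001

0.0001


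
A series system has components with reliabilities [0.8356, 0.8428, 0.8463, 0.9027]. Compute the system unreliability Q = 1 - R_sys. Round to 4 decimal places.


Components: [0.8356, 0.8428, 0.8463, 0.9027]
After component 1: product = 0.8356
After component 2: product = 0.7042
After component 3: product = 0.596
After component 4: product = 0.538
R_sys = 0.538
Q = 1 - 0.538 = 0.462

0.462


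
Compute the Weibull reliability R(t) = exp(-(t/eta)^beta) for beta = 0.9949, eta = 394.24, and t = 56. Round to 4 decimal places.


beta = 0.9949, eta = 394.24, t = 56
t/eta = 56 / 394.24 = 0.142
(t/eta)^beta = 0.142^0.9949 = 0.1435
R(t) = exp(-0.1435)
R(t) = 0.8663

0.8663


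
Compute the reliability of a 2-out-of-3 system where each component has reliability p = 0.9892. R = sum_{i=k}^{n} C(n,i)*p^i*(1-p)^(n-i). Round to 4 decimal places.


k = 2, n = 3, p = 0.9892
i=2: C(3,2)=3 * 0.9892^2 * 0.0108^1 = 0.0317
i=3: C(3,3)=1 * 0.9892^3 * 0.0108^0 = 0.9679
R = sum of terms = 0.9997

0.9997


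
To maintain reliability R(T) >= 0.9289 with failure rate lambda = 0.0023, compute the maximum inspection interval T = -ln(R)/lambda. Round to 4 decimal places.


R_target = 0.9289
lambda = 0.0023
-ln(0.9289) = 0.0738
T = 0.0738 / 0.0023
T = 32.067

32.067


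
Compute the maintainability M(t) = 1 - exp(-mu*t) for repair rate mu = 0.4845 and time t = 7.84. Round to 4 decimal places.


mu = 0.4845, t = 7.84
mu * t = 0.4845 * 7.84 = 3.7985
exp(-3.7985) = 0.0224
M(t) = 1 - 0.0224
M(t) = 0.9776

0.9776


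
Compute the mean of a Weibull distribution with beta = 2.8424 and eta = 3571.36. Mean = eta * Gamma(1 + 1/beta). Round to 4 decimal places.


beta = 2.8424, eta = 3571.36
1/beta = 0.3518
1 + 1/beta = 1.3518
Gamma(1.3518) = 0.891
Mean = 3571.36 * 0.891
Mean = 3181.9701

3181.9701


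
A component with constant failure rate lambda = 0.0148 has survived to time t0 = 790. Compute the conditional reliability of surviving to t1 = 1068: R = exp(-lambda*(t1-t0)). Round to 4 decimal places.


lambda = 0.0148
t0 = 790, t1 = 1068
t1 - t0 = 278
lambda * (t1-t0) = 0.0148 * 278 = 4.1144
R = exp(-4.1144)
R = 0.0163

0.0163


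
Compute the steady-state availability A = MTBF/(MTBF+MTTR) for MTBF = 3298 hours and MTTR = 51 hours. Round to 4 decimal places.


MTBF = 3298
MTTR = 51
MTBF + MTTR = 3349
A = 3298 / 3349
A = 0.9848

0.9848


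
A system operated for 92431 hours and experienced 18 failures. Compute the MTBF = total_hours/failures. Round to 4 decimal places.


total_hours = 92431
failures = 18
MTBF = 92431 / 18
MTBF = 5135.0556

5135.0556


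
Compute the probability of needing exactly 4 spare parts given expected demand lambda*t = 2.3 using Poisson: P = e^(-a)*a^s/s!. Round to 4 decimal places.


a = 2.3, s = 4
e^(-a) = e^(-2.3) = 0.1003
a^s = 2.3^4 = 27.9841
s! = 24
P = 0.1003 * 27.9841 / 24
P = 0.1169

0.1169


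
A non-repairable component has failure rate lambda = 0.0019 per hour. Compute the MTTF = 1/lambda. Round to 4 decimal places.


lambda = 0.0019
MTTF = 1 / 0.0019
MTTF = 526.3158

526.3158


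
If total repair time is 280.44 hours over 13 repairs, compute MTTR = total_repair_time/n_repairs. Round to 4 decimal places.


total_repair_time = 280.44
n_repairs = 13
MTTR = 280.44 / 13
MTTR = 21.5723

21.5723


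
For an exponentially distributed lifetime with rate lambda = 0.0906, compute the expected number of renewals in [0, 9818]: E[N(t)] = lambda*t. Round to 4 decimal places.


lambda = 0.0906
t = 9818
E[N(t)] = lambda * t
E[N(t)] = 0.0906 * 9818
E[N(t)] = 889.5108

889.5108


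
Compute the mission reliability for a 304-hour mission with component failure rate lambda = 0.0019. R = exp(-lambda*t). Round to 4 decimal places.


lambda = 0.0019
mission_time = 304
lambda * t = 0.0019 * 304 = 0.5776
R = exp(-0.5776)
R = 0.5612

0.5612


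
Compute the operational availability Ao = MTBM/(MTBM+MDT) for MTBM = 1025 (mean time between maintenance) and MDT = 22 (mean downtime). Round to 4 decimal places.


MTBM = 1025
MDT = 22
MTBM + MDT = 1047
Ao = 1025 / 1047
Ao = 0.979

0.979


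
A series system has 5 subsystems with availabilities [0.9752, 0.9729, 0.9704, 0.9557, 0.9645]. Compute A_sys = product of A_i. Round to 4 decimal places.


Subsystems: [0.9752, 0.9729, 0.9704, 0.9557, 0.9645]
After subsystem 1 (A=0.9752): product = 0.9752
After subsystem 2 (A=0.9729): product = 0.9488
After subsystem 3 (A=0.9704): product = 0.9207
After subsystem 4 (A=0.9557): product = 0.8799
After subsystem 5 (A=0.9645): product = 0.8487
A_sys = 0.8487

0.8487


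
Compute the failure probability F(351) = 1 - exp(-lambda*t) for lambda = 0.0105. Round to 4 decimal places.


lambda = 0.0105, t = 351
lambda * t = 3.6855
exp(-3.6855) = 0.0251
F(t) = 1 - 0.0251
F(t) = 0.9749

0.9749


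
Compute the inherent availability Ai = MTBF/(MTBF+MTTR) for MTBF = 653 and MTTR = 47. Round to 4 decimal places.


MTBF = 653
MTTR = 47
MTBF + MTTR = 700
Ai = 653 / 700
Ai = 0.9329

0.9329


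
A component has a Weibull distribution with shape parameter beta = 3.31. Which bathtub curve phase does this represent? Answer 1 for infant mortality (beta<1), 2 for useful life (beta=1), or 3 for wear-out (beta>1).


beta = 3.31
Compare beta to 1:
beta < 1 => infant mortality (phase 1)
beta = 1 => useful life (phase 2)
beta > 1 => wear-out (phase 3)
Since beta = 3.31, this is wear-out (increasing failure rate)
Phase = 3

3


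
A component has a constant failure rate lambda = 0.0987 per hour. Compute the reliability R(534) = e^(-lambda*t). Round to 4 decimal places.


lambda = 0.0987
t = 534
lambda * t = 52.7058
R(t) = e^(-52.7058)
R(t) = 0.0

0.0


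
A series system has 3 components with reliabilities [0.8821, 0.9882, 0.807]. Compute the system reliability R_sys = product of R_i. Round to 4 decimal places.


Components: [0.8821, 0.9882, 0.807]
After component 1 (R=0.8821): product = 0.8821
After component 2 (R=0.9882): product = 0.8717
After component 3 (R=0.807): product = 0.7035
R_sys = 0.7035

0.7035


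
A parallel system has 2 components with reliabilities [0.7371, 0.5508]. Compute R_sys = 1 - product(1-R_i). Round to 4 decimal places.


Components: [0.7371, 0.5508]
(1 - 0.7371) = 0.2629, running product = 0.2629
(1 - 0.5508) = 0.4492, running product = 0.1181
Product of (1-R_i) = 0.1181
R_sys = 1 - 0.1181 = 0.8819

0.8819


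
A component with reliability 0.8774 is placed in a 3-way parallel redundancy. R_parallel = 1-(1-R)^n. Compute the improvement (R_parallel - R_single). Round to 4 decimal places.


R_single = 0.8774, n = 3
1 - R_single = 0.1226
(1 - R_single)^n = 0.1226^3 = 0.0018
R_parallel = 1 - 0.0018 = 0.9982
Improvement = 0.9982 - 0.8774
Improvement = 0.1208

0.1208


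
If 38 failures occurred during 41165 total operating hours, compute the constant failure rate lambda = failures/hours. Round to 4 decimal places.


failures = 38
total_hours = 41165
lambda = 38 / 41165
lambda = 0.0009

0.0009


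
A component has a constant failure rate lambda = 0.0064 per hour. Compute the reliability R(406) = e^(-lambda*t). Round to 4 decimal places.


lambda = 0.0064
t = 406
lambda * t = 2.5984
R(t) = e^(-2.5984)
R(t) = 0.0744

0.0744


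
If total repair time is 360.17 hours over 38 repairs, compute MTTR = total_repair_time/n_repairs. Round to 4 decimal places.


total_repair_time = 360.17
n_repairs = 38
MTTR = 360.17 / 38
MTTR = 9.4782

9.4782


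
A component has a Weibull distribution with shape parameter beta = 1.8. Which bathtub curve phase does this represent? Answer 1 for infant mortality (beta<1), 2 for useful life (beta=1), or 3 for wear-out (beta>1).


beta = 1.8
Compare beta to 1:
beta < 1 => infant mortality (phase 1)
beta = 1 => useful life (phase 2)
beta > 1 => wear-out (phase 3)
Since beta = 1.8, this is wear-out (increasing failure rate)
Phase = 3

3


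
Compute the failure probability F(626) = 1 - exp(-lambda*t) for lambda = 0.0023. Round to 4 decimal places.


lambda = 0.0023, t = 626
lambda * t = 1.4398
exp(-1.4398) = 0.237
F(t) = 1 - 0.237
F(t) = 0.763

0.763


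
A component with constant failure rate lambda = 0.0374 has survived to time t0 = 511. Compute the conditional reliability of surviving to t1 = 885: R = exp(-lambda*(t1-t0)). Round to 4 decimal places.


lambda = 0.0374
t0 = 511, t1 = 885
t1 - t0 = 374
lambda * (t1-t0) = 0.0374 * 374 = 13.9876
R = exp(-13.9876)
R = 0.0

0.0


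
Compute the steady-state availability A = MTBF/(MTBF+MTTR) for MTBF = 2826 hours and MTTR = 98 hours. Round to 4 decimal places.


MTBF = 2826
MTTR = 98
MTBF + MTTR = 2924
A = 2826 / 2924
A = 0.9665

0.9665


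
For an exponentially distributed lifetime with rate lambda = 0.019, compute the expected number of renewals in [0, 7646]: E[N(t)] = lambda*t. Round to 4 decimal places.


lambda = 0.019
t = 7646
E[N(t)] = lambda * t
E[N(t)] = 0.019 * 7646
E[N(t)] = 145.274

145.274


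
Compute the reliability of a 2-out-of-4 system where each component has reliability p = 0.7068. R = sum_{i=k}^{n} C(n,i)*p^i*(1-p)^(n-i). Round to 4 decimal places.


k = 2, n = 4, p = 0.7068
i=2: C(4,2)=6 * 0.7068^2 * 0.2932^2 = 0.2577
i=3: C(4,3)=4 * 0.7068^3 * 0.2932^1 = 0.4141
i=4: C(4,4)=1 * 0.7068^4 * 0.2932^0 = 0.2496
R = sum of terms = 0.9213

0.9213


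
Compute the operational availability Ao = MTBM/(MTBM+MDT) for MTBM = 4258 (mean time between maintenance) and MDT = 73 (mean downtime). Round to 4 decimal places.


MTBM = 4258
MDT = 73
MTBM + MDT = 4331
Ao = 4258 / 4331
Ao = 0.9831

0.9831


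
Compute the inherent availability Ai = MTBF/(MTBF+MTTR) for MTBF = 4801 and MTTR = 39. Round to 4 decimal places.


MTBF = 4801
MTTR = 39
MTBF + MTTR = 4840
Ai = 4801 / 4840
Ai = 0.9919

0.9919


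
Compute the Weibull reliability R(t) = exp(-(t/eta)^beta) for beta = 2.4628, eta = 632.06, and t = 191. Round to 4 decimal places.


beta = 2.4628, eta = 632.06, t = 191
t/eta = 191 / 632.06 = 0.3022
(t/eta)^beta = 0.3022^2.4628 = 0.0525
R(t) = exp(-0.0525)
R(t) = 0.9489

0.9489


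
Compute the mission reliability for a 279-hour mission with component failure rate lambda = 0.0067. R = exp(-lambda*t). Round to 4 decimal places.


lambda = 0.0067
mission_time = 279
lambda * t = 0.0067 * 279 = 1.8693
R = exp(-1.8693)
R = 0.1542

0.1542


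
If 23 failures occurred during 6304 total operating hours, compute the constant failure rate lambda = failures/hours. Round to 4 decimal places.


failures = 23
total_hours = 6304
lambda = 23 / 6304
lambda = 0.0036

0.0036


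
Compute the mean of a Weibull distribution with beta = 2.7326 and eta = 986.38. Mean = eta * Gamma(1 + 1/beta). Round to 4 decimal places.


beta = 2.7326, eta = 986.38
1/beta = 0.366
1 + 1/beta = 1.366
Gamma(1.366) = 0.8897
Mean = 986.38 * 0.8897
Mean = 877.5375

877.5375


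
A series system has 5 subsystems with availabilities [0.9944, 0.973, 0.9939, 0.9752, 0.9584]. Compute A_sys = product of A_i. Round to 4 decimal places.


Subsystems: [0.9944, 0.973, 0.9939, 0.9752, 0.9584]
After subsystem 1 (A=0.9944): product = 0.9944
After subsystem 2 (A=0.973): product = 0.9676
After subsystem 3 (A=0.9939): product = 0.9616
After subsystem 4 (A=0.9752): product = 0.9378
After subsystem 5 (A=0.9584): product = 0.8988
A_sys = 0.8988

0.8988


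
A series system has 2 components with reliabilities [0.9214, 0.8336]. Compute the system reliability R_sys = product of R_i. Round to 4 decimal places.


Components: [0.9214, 0.8336]
After component 1 (R=0.9214): product = 0.9214
After component 2 (R=0.8336): product = 0.7681
R_sys = 0.7681

0.7681


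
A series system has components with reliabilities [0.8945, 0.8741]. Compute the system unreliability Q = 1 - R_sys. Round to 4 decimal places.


Components: [0.8945, 0.8741]
After component 1: product = 0.8945
After component 2: product = 0.7819
R_sys = 0.7819
Q = 1 - 0.7819 = 0.2181

0.2181


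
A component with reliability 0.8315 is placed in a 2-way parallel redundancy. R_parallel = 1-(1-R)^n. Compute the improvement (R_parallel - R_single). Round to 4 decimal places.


R_single = 0.8315, n = 2
1 - R_single = 0.1685
(1 - R_single)^n = 0.1685^2 = 0.0284
R_parallel = 1 - 0.0284 = 0.9716
Improvement = 0.9716 - 0.8315
Improvement = 0.1401

0.1401


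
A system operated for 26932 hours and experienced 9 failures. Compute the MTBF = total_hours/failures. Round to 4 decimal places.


total_hours = 26932
failures = 9
MTBF = 26932 / 9
MTBF = 2992.4444

2992.4444


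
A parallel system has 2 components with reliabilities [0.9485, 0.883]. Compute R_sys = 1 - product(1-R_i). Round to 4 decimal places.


Components: [0.9485, 0.883]
(1 - 0.9485) = 0.0515, running product = 0.0515
(1 - 0.883) = 0.117, running product = 0.006
Product of (1-R_i) = 0.006
R_sys = 1 - 0.006 = 0.994

0.994


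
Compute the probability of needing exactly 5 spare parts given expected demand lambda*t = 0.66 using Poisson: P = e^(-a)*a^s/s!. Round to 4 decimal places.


a = 0.66, s = 5
e^(-a) = e^(-0.66) = 0.5169
a^s = 0.66^5 = 0.1252
s! = 120
P = 0.5169 * 0.1252 / 120
P = 0.0005

0.0005


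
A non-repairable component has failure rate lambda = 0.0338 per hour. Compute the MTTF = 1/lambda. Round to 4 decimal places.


lambda = 0.0338
MTTF = 1 / 0.0338
MTTF = 29.5858

29.5858


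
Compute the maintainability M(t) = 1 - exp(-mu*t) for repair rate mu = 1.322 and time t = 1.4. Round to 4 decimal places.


mu = 1.322, t = 1.4
mu * t = 1.322 * 1.4 = 1.8508
exp(-1.8508) = 0.1571
M(t) = 1 - 0.1571
M(t) = 0.8429

0.8429


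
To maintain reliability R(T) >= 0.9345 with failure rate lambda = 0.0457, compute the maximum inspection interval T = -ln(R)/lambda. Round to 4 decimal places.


R_target = 0.9345
lambda = 0.0457
-ln(0.9345) = 0.0677
T = 0.0677 / 0.0457
T = 1.4824

1.4824


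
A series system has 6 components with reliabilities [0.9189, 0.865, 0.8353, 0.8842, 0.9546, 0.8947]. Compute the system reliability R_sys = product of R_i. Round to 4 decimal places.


Components: [0.9189, 0.865, 0.8353, 0.8842, 0.9546, 0.8947]
After component 1 (R=0.9189): product = 0.9189
After component 2 (R=0.865): product = 0.7948
After component 3 (R=0.8353): product = 0.6639
After component 4 (R=0.8842): product = 0.5871
After component 5 (R=0.9546): product = 0.5604
After component 6 (R=0.8947): product = 0.5014
R_sys = 0.5014

0.5014


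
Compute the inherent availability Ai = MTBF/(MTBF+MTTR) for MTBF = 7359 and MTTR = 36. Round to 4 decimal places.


MTBF = 7359
MTTR = 36
MTBF + MTTR = 7395
Ai = 7359 / 7395
Ai = 0.9951

0.9951


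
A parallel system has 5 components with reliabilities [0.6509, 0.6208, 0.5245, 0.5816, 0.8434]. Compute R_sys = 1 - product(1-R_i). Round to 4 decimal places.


Components: [0.6509, 0.6208, 0.5245, 0.5816, 0.8434]
(1 - 0.6509) = 0.3491, running product = 0.3491
(1 - 0.6208) = 0.3792, running product = 0.1324
(1 - 0.5245) = 0.4755, running product = 0.0629
(1 - 0.5816) = 0.4184, running product = 0.0263
(1 - 0.8434) = 0.1566, running product = 0.0041
Product of (1-R_i) = 0.0041
R_sys = 1 - 0.0041 = 0.9959

0.9959


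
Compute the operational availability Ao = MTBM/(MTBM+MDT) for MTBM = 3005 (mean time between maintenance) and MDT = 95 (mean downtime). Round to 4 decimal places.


MTBM = 3005
MDT = 95
MTBM + MDT = 3100
Ao = 3005 / 3100
Ao = 0.9694

0.9694


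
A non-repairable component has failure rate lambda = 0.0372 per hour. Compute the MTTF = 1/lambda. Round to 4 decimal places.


lambda = 0.0372
MTTF = 1 / 0.0372
MTTF = 26.8817

26.8817


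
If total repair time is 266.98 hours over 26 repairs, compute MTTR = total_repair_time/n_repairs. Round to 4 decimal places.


total_repair_time = 266.98
n_repairs = 26
MTTR = 266.98 / 26
MTTR = 10.2685

10.2685


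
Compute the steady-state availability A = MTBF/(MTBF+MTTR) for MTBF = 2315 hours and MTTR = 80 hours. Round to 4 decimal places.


MTBF = 2315
MTTR = 80
MTBF + MTTR = 2395
A = 2315 / 2395
A = 0.9666

0.9666


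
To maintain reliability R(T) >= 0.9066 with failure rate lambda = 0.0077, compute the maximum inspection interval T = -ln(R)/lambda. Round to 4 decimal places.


R_target = 0.9066
lambda = 0.0077
-ln(0.9066) = 0.0981
T = 0.0981 / 0.0077
T = 12.7343

12.7343


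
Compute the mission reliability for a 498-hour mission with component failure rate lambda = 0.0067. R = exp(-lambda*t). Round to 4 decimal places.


lambda = 0.0067
mission_time = 498
lambda * t = 0.0067 * 498 = 3.3366
R = exp(-3.3366)
R = 0.0356

0.0356


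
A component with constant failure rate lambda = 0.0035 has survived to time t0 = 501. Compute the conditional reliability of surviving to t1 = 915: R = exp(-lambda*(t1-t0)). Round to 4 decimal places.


lambda = 0.0035
t0 = 501, t1 = 915
t1 - t0 = 414
lambda * (t1-t0) = 0.0035 * 414 = 1.449
R = exp(-1.449)
R = 0.2348

0.2348


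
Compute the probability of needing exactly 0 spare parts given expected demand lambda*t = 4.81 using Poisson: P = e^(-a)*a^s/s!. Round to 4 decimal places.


a = 4.81, s = 0
e^(-a) = e^(-4.81) = 0.0081
a^s = 4.81^0 = 1.0
s! = 1
P = 0.0081 * 1.0 / 1
P = 0.0081

0.0081


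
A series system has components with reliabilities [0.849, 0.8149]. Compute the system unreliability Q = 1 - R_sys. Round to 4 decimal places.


Components: [0.849, 0.8149]
After component 1: product = 0.849
After component 2: product = 0.6919
R_sys = 0.6919
Q = 1 - 0.6919 = 0.3081

0.3081


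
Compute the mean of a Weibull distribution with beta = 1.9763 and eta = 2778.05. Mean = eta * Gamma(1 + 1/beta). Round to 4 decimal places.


beta = 1.9763, eta = 2778.05
1/beta = 0.506
1 + 1/beta = 1.506
Gamma(1.506) = 0.8864
Mean = 2778.05 * 0.8864
Mean = 2462.5627

2462.5627


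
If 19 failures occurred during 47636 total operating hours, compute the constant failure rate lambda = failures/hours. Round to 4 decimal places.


failures = 19
total_hours = 47636
lambda = 19 / 47636
lambda = 0.0004

0.0004


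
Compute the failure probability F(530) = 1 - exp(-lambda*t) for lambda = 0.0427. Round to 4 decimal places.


lambda = 0.0427, t = 530
lambda * t = 22.631
exp(-22.631) = 0.0
F(t) = 1 - 0.0
F(t) = 1.0

1.0


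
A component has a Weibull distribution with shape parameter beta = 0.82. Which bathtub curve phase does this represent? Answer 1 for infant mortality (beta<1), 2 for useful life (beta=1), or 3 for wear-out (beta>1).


beta = 0.82
Compare beta to 1:
beta < 1 => infant mortality (phase 1)
beta = 1 => useful life (phase 2)
beta > 1 => wear-out (phase 3)
Since beta = 0.82, this is infant mortality (decreasing failure rate)
Phase = 1

1


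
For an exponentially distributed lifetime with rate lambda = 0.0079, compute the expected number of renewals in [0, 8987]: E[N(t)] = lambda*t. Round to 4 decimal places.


lambda = 0.0079
t = 8987
E[N(t)] = lambda * t
E[N(t)] = 0.0079 * 8987
E[N(t)] = 70.9973

70.9973


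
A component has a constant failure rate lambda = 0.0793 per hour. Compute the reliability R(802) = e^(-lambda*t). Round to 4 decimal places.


lambda = 0.0793
t = 802
lambda * t = 63.5986
R(t) = e^(-63.5986)
R(t) = 0.0

0.0


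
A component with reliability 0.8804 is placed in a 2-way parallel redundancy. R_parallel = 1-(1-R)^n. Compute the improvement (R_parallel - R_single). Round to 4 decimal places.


R_single = 0.8804, n = 2
1 - R_single = 0.1196
(1 - R_single)^n = 0.1196^2 = 0.0143
R_parallel = 1 - 0.0143 = 0.9857
Improvement = 0.9857 - 0.8804
Improvement = 0.1053

0.1053


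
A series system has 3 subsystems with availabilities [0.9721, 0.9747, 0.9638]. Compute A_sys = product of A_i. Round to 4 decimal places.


Subsystems: [0.9721, 0.9747, 0.9638]
After subsystem 1 (A=0.9721): product = 0.9721
After subsystem 2 (A=0.9747): product = 0.9475
After subsystem 3 (A=0.9638): product = 0.9132
A_sys = 0.9132

0.9132


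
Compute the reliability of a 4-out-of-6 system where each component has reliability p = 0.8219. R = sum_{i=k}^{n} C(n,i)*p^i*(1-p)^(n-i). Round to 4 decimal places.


k = 4, n = 6, p = 0.8219
i=4: C(6,4)=15 * 0.8219^4 * 0.1781^2 = 0.2171
i=5: C(6,5)=6 * 0.8219^5 * 0.1781^1 = 0.4008
i=6: C(6,6)=1 * 0.8219^6 * 0.1781^0 = 0.3083
R = sum of terms = 0.9262

0.9262


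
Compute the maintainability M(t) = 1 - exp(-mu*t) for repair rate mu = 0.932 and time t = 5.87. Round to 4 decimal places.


mu = 0.932, t = 5.87
mu * t = 0.932 * 5.87 = 5.4708
exp(-5.4708) = 0.0042
M(t) = 1 - 0.0042
M(t) = 0.9958

0.9958


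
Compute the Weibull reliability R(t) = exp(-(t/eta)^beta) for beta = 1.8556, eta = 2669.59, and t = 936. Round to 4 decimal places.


beta = 1.8556, eta = 2669.59, t = 936
t/eta = 936 / 2669.59 = 0.3506
(t/eta)^beta = 0.3506^1.8556 = 0.143
R(t) = exp(-0.143)
R(t) = 0.8667

0.8667


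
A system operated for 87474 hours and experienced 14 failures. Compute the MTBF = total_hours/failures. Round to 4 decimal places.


total_hours = 87474
failures = 14
MTBF = 87474 / 14
MTBF = 6248.1429

6248.1429


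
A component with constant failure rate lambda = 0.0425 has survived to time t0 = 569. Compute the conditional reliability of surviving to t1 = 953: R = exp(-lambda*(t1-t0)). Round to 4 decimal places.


lambda = 0.0425
t0 = 569, t1 = 953
t1 - t0 = 384
lambda * (t1-t0) = 0.0425 * 384 = 16.32
R = exp(-16.32)
R = 0.0

0.0


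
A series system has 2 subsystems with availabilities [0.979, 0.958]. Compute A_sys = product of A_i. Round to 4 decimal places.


Subsystems: [0.979, 0.958]
After subsystem 1 (A=0.979): product = 0.979
After subsystem 2 (A=0.958): product = 0.9379
A_sys = 0.9379

0.9379


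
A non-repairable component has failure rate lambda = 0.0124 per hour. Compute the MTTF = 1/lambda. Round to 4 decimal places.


lambda = 0.0124
MTTF = 1 / 0.0124
MTTF = 80.6452

80.6452


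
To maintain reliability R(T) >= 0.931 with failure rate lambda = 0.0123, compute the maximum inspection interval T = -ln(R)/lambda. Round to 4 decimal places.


R_target = 0.931
lambda = 0.0123
-ln(0.931) = 0.0715
T = 0.0715 / 0.0123
T = 5.8127

5.8127


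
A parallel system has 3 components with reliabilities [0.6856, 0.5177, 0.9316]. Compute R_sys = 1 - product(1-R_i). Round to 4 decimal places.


Components: [0.6856, 0.5177, 0.9316]
(1 - 0.6856) = 0.3144, running product = 0.3144
(1 - 0.5177) = 0.4823, running product = 0.1516
(1 - 0.9316) = 0.0684, running product = 0.0104
Product of (1-R_i) = 0.0104
R_sys = 1 - 0.0104 = 0.9896

0.9896


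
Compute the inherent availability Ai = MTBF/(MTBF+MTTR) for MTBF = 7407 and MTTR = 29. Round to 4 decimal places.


MTBF = 7407
MTTR = 29
MTBF + MTTR = 7436
Ai = 7407 / 7436
Ai = 0.9961

0.9961


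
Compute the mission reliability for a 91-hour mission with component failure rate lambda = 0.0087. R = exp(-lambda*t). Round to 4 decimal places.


lambda = 0.0087
mission_time = 91
lambda * t = 0.0087 * 91 = 0.7917
R = exp(-0.7917)
R = 0.4531

0.4531


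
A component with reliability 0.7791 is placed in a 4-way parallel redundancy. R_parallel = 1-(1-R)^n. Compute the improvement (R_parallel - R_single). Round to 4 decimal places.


R_single = 0.7791, n = 4
1 - R_single = 0.2209
(1 - R_single)^n = 0.2209^4 = 0.0024
R_parallel = 1 - 0.0024 = 0.9976
Improvement = 0.9976 - 0.7791
Improvement = 0.2185

0.2185


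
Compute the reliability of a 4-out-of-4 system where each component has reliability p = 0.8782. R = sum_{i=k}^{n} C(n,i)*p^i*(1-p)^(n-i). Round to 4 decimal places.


k = 4, n = 4, p = 0.8782
i=4: C(4,4)=1 * 0.8782^4 * 0.1218^0 = 0.5948
R = sum of terms = 0.5948

0.5948


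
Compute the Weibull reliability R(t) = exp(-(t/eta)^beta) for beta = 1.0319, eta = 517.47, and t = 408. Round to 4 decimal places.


beta = 1.0319, eta = 517.47, t = 408
t/eta = 408 / 517.47 = 0.7885
(t/eta)^beta = 0.7885^1.0319 = 0.7825
R(t) = exp(-0.7825)
R(t) = 0.4573

0.4573


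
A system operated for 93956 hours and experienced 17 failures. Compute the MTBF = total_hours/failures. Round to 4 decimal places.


total_hours = 93956
failures = 17
MTBF = 93956 / 17
MTBF = 5526.8235

5526.8235


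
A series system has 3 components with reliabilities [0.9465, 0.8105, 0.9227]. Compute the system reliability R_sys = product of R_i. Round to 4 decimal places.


Components: [0.9465, 0.8105, 0.9227]
After component 1 (R=0.9465): product = 0.9465
After component 2 (R=0.8105): product = 0.7671
After component 3 (R=0.9227): product = 0.7078
R_sys = 0.7078

0.7078


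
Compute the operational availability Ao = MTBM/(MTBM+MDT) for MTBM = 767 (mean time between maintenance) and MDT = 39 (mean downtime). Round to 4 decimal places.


MTBM = 767
MDT = 39
MTBM + MDT = 806
Ao = 767 / 806
Ao = 0.9516

0.9516


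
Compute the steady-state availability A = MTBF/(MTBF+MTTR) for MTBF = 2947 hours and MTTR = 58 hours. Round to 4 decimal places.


MTBF = 2947
MTTR = 58
MTBF + MTTR = 3005
A = 2947 / 3005
A = 0.9807

0.9807


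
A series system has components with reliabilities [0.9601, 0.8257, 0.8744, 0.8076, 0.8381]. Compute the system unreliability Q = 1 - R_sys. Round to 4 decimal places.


Components: [0.9601, 0.8257, 0.8744, 0.8076, 0.8381]
After component 1: product = 0.9601
After component 2: product = 0.7928
After component 3: product = 0.6932
After component 4: product = 0.5598
After component 5: product = 0.4692
R_sys = 0.4692
Q = 1 - 0.4692 = 0.5308

0.5308


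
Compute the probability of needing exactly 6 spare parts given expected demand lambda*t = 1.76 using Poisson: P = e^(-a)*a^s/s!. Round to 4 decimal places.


a = 1.76, s = 6
e^(-a) = e^(-1.76) = 0.172
a^s = 1.76^6 = 29.7219
s! = 720
P = 0.172 * 29.7219 / 720
P = 0.0071

0.0071


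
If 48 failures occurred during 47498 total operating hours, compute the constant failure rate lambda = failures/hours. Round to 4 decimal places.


failures = 48
total_hours = 47498
lambda = 48 / 47498
lambda = 0.001

0.001


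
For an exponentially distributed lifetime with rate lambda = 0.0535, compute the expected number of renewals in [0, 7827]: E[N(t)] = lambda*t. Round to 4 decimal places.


lambda = 0.0535
t = 7827
E[N(t)] = lambda * t
E[N(t)] = 0.0535 * 7827
E[N(t)] = 418.7445

418.7445


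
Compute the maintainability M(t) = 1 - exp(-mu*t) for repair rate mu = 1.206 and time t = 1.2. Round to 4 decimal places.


mu = 1.206, t = 1.2
mu * t = 1.206 * 1.2 = 1.4472
exp(-1.4472) = 0.2352
M(t) = 1 - 0.2352
M(t) = 0.7648

0.7648


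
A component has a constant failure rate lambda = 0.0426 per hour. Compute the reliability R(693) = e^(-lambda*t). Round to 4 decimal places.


lambda = 0.0426
t = 693
lambda * t = 29.5218
R(t) = e^(-29.5218)
R(t) = 0.0

0.0


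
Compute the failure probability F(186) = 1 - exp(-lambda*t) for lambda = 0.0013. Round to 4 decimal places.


lambda = 0.0013, t = 186
lambda * t = 0.2418
exp(-0.2418) = 0.7852
F(t) = 1 - 0.7852
F(t) = 0.2148

0.2148


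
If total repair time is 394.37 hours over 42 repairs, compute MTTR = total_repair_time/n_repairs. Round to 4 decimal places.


total_repair_time = 394.37
n_repairs = 42
MTTR = 394.37 / 42
MTTR = 9.3898

9.3898


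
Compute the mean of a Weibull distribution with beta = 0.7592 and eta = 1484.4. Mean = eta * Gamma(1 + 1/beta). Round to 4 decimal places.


beta = 0.7592, eta = 1484.4
1/beta = 1.3172
1 + 1/beta = 2.3172
Gamma(2.3172) = 1.1789
Mean = 1484.4 * 1.1789
Mean = 1749.9482

1749.9482


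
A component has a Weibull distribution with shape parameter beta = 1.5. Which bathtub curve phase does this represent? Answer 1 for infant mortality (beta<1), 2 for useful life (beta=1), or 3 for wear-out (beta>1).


beta = 1.5
Compare beta to 1:
beta < 1 => infant mortality (phase 1)
beta = 1 => useful life (phase 2)
beta > 1 => wear-out (phase 3)
Since beta = 1.5, this is wear-out (increasing failure rate)
Phase = 3

3


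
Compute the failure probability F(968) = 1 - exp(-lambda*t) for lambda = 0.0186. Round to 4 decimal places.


lambda = 0.0186, t = 968
lambda * t = 18.0048
exp(-18.0048) = 0.0
F(t) = 1 - 0.0
F(t) = 1.0

1.0


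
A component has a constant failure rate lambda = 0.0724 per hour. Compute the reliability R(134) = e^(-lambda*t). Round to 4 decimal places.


lambda = 0.0724
t = 134
lambda * t = 9.7016
R(t) = e^(-9.7016)
R(t) = 0.0001

0.0001


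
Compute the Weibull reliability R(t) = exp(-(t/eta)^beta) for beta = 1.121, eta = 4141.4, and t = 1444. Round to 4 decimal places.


beta = 1.121, eta = 4141.4, t = 1444
t/eta = 1444 / 4141.4 = 0.3487
(t/eta)^beta = 0.3487^1.121 = 0.3069
R(t) = exp(-0.3069)
R(t) = 0.7357

0.7357


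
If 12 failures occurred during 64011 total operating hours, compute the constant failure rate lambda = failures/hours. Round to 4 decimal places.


failures = 12
total_hours = 64011
lambda = 12 / 64011
lambda = 0.0002

0.0002


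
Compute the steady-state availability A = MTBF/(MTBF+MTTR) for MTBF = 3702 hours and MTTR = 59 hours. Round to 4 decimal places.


MTBF = 3702
MTTR = 59
MTBF + MTTR = 3761
A = 3702 / 3761
A = 0.9843

0.9843


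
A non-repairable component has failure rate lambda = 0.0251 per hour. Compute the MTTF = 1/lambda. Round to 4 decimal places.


lambda = 0.0251
MTTF = 1 / 0.0251
MTTF = 39.8406

39.8406


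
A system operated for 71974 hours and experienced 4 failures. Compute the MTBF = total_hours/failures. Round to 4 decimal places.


total_hours = 71974
failures = 4
MTBF = 71974 / 4
MTBF = 17993.5

17993.5


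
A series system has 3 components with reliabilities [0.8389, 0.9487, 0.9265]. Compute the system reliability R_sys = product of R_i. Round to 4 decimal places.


Components: [0.8389, 0.9487, 0.9265]
After component 1 (R=0.8389): product = 0.8389
After component 2 (R=0.9487): product = 0.7959
After component 3 (R=0.9265): product = 0.7374
R_sys = 0.7374

0.7374


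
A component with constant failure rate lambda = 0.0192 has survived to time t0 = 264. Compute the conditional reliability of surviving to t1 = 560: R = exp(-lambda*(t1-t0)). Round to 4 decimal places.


lambda = 0.0192
t0 = 264, t1 = 560
t1 - t0 = 296
lambda * (t1-t0) = 0.0192 * 296 = 5.6832
R = exp(-5.6832)
R = 0.0034

0.0034


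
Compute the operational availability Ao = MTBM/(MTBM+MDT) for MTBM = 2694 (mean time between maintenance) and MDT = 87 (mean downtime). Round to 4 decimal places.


MTBM = 2694
MDT = 87
MTBM + MDT = 2781
Ao = 2694 / 2781
Ao = 0.9687

0.9687


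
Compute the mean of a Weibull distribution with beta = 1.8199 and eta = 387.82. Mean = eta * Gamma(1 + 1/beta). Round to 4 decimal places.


beta = 1.8199, eta = 387.82
1/beta = 0.5495
1 + 1/beta = 1.5495
Gamma(1.5495) = 0.8888
Mean = 387.82 * 0.8888
Mean = 344.7062

344.7062
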